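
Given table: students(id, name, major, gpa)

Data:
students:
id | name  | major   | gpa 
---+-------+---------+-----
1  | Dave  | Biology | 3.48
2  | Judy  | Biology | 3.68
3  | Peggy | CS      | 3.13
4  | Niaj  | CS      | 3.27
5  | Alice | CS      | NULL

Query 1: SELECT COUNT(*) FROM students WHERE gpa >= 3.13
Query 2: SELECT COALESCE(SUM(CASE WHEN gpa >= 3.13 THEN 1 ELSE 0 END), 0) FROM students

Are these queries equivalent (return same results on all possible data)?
Yes, equivalent

Both queries return: [(4,)]

Reason: COUNT with WHERE vs conditional SUM (COALESCE handles empty-table NULL)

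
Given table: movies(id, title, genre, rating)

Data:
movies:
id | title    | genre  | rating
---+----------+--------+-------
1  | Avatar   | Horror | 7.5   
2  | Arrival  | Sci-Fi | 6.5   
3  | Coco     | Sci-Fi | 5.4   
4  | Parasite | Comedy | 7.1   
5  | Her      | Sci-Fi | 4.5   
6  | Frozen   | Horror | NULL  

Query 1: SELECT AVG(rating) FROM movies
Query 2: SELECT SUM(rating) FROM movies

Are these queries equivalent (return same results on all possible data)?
No, not equivalent

Query 1 returns: [(6.2,)]
Query 2 returns: [(31.0,)]

Reason: AVG vs SUM give different aggregate values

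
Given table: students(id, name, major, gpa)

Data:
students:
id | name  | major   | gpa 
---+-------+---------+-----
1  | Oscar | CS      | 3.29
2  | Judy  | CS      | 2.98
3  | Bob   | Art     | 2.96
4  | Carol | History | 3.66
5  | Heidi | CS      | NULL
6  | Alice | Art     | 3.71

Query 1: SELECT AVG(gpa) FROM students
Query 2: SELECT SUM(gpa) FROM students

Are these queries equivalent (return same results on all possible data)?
No, not equivalent

Query 1 returns: [(3.3200000000000003,)]
Query 2 returns: [(16.6,)]

Reason: AVG vs SUM give different aggregate values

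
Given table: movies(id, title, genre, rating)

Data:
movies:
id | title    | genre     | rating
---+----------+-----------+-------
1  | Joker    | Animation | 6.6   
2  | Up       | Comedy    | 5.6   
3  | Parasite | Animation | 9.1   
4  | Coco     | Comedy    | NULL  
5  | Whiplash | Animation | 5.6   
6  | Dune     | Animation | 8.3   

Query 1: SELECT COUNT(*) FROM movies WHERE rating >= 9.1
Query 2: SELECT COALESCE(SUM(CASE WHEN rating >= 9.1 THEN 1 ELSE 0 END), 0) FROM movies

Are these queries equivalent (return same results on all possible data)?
Yes, equivalent

Both queries return: [(1,)]

Reason: COUNT with WHERE vs conditional SUM (COALESCE handles empty-table NULL)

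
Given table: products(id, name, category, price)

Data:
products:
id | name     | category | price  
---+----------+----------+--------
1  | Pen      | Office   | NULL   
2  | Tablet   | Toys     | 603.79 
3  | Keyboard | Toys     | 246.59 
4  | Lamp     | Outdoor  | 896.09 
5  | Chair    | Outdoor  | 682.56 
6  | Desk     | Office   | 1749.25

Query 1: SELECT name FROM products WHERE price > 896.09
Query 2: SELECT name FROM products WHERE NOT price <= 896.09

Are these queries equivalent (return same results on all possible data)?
Yes, equivalent

Both queries return: [('Desk',)]

Reason: Both filter price > 896.09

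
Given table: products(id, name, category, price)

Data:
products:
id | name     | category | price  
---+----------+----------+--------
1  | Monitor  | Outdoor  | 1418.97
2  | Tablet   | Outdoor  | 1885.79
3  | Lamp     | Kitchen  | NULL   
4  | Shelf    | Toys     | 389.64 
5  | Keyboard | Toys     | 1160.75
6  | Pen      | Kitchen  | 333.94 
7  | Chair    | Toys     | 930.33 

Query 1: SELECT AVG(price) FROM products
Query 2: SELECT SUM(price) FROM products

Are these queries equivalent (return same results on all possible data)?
No, not equivalent

Query 1 returns: [(1019.9033333333333,)]
Query 2 returns: [(6119.42,)]

Reason: AVG vs SUM give different aggregate values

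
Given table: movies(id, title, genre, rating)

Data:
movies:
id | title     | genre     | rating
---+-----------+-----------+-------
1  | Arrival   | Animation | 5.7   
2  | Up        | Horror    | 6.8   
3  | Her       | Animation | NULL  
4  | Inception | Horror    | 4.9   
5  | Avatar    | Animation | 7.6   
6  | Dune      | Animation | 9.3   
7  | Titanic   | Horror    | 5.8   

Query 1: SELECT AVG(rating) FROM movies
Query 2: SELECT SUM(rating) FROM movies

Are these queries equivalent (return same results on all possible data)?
No, not equivalent

Query 1 returns: [(6.683333333333334,)]
Query 2 returns: [(40.1,)]

Reason: AVG vs SUM give different aggregate values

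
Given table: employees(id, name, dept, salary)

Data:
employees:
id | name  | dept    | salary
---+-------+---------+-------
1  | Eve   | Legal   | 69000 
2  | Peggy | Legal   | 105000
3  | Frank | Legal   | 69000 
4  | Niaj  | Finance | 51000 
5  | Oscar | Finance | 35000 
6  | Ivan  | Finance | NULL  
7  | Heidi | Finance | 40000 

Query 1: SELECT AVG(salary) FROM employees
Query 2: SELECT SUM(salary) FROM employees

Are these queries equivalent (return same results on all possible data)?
No, not equivalent

Query 1 returns: [(61500.0,)]
Query 2 returns: [(369000,)]

Reason: AVG vs SUM give different aggregate values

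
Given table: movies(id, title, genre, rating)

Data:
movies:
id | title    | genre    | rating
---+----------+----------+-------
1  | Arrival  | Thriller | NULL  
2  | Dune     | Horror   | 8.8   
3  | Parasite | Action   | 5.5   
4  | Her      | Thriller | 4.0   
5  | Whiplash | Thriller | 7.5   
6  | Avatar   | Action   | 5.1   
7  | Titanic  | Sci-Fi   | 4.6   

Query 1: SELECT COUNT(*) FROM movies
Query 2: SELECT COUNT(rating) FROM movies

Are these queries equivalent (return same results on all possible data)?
No, not equivalent

Query 1 returns: [(7,)]
Query 2 returns: [(6,)]

Reason: COUNT(*) includes NULLs, COUNT(column) excludes them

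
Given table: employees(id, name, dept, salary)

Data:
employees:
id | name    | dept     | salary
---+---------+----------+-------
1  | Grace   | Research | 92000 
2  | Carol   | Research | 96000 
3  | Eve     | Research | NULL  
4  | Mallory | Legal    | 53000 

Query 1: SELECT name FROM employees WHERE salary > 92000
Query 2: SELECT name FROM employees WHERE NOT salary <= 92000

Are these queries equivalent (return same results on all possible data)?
Yes, equivalent

Both queries return: [('Carol',)]

Reason: Both filter salary > 92000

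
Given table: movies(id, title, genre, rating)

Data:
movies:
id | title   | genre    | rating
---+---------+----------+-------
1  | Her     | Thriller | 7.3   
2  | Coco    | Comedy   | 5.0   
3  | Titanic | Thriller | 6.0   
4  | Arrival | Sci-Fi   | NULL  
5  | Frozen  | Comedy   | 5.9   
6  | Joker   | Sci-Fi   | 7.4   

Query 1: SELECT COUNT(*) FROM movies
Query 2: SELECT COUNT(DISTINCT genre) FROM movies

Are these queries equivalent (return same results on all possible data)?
No, not equivalent

Query 1 returns: [(6,)]
Query 2 returns: [(3,)]

Reason: COUNT(*) counts rows, COUNT(DISTINCT genre) counts unique genres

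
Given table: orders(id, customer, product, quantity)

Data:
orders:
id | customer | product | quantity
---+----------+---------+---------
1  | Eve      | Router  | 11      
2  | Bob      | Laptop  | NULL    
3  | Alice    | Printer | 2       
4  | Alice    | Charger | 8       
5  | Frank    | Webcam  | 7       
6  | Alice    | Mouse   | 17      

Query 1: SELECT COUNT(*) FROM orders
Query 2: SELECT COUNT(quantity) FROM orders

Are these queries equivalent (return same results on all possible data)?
No, not equivalent

Query 1 returns: [(6,)]
Query 2 returns: [(5,)]

Reason: COUNT(*) includes NULLs, COUNT(column) excludes them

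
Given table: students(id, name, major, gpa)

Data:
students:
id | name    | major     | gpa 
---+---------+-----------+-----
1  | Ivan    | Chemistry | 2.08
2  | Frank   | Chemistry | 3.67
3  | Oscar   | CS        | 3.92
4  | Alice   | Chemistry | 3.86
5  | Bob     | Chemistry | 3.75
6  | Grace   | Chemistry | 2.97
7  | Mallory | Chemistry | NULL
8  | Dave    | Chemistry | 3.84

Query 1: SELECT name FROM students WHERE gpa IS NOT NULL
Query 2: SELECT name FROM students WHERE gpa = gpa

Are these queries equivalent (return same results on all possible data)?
Yes, equivalent

Both queries return: [('Alice',), ('Bob',), ('Dave',), ('Frank',), ('Grace',), ('Ivan',), ('Oscar',)]

Reason: IS NOT NULL vs self-equality (both exclude NULLs)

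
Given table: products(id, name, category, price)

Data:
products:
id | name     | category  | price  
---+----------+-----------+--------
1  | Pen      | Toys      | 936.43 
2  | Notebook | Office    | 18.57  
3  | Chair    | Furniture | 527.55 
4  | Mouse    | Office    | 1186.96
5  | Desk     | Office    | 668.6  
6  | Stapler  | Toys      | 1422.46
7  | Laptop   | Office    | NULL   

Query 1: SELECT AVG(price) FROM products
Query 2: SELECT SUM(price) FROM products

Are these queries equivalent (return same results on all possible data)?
No, not equivalent

Query 1 returns: [(793.4283333333333,)]
Query 2 returns: [(4760.57,)]

Reason: AVG vs SUM give different aggregate values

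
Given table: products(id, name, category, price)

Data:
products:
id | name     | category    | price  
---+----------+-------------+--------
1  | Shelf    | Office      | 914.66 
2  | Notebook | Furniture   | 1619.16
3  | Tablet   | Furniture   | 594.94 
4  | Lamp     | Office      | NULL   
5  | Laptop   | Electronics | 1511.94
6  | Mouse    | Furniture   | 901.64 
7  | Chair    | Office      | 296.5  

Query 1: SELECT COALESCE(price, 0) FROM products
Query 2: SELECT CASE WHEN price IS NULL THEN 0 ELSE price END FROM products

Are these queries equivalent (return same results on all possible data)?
Yes, equivalent

Both queries return: [(0,), (296.5,), (594.94,), (901.64,), (914.66,), (1511.94,), (1619.16,)]

Reason: COALESCE vs CASE for NULL handling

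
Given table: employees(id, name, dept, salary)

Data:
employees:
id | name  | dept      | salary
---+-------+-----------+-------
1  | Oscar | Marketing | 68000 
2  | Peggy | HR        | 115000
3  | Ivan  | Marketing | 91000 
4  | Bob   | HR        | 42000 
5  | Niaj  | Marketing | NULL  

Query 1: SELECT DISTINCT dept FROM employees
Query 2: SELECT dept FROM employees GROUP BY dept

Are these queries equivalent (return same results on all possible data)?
Yes, equivalent

Both queries return: [('HR',), ('Marketing',)]

Reason: Both get unique depts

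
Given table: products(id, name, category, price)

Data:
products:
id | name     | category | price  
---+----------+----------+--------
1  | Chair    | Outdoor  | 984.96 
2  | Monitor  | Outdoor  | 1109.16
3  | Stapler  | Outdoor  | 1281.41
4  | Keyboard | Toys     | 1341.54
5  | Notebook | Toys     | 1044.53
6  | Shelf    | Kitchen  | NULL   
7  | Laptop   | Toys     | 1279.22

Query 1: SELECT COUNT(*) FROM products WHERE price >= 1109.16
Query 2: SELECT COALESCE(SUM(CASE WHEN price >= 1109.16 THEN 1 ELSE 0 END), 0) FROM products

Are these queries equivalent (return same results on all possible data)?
Yes, equivalent

Both queries return: [(4,)]

Reason: COUNT with WHERE vs conditional SUM (COALESCE handles empty-table NULL)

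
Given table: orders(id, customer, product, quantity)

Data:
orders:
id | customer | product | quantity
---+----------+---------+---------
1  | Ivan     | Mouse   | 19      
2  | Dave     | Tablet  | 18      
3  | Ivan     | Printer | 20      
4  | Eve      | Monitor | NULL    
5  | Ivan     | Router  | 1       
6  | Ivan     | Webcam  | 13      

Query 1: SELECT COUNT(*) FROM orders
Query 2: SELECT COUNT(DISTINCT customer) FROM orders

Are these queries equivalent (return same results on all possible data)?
No, not equivalent

Query 1 returns: [(6,)]
Query 2 returns: [(3,)]

Reason: COUNT(*) counts rows, COUNT(DISTINCT customer) counts unique customers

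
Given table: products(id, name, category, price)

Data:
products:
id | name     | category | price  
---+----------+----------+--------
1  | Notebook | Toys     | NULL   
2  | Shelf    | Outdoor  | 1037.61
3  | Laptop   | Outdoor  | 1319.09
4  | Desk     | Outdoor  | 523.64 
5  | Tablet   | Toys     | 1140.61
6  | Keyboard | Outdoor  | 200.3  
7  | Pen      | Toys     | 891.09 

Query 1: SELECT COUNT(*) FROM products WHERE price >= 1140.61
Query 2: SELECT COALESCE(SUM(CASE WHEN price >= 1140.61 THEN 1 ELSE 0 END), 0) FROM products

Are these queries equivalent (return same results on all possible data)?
Yes, equivalent

Both queries return: [(2,)]

Reason: COUNT with WHERE vs conditional SUM (COALESCE handles empty-table NULL)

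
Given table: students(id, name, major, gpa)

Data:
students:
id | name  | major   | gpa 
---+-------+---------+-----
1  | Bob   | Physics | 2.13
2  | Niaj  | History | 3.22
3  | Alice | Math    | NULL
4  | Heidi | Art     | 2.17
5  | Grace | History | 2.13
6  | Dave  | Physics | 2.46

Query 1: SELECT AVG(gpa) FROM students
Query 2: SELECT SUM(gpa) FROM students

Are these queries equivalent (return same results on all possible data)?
No, not equivalent

Query 1 returns: [(2.4219999999999997,)]
Query 2 returns: [(12.11,)]

Reason: AVG vs SUM give different aggregate values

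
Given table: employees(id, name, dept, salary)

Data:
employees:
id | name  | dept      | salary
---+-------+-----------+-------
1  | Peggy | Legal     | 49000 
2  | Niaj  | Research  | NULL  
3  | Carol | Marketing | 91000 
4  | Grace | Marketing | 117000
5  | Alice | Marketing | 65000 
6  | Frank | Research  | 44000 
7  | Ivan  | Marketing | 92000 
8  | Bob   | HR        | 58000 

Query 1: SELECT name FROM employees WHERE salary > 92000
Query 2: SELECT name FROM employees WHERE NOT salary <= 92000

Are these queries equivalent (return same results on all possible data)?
Yes, equivalent

Both queries return: [('Grace',)]

Reason: Both filter salary > 92000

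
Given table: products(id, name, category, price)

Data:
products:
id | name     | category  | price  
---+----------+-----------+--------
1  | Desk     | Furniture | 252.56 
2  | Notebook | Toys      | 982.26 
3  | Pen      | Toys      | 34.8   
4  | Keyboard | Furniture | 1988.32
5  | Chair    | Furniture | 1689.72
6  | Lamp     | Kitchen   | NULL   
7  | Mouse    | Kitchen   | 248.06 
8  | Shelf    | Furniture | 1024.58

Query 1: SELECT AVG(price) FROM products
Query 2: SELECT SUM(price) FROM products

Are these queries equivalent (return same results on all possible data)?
No, not equivalent

Query 1 returns: [(888.6142857142858,)]
Query 2 returns: [(6220.3,)]

Reason: AVG vs SUM give different aggregate values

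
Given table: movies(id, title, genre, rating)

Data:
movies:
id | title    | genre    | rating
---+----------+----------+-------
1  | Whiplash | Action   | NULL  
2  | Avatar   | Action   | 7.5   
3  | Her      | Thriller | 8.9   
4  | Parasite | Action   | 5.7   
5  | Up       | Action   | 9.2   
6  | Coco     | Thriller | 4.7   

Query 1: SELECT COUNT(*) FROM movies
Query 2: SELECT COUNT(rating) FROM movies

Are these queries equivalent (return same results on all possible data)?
No, not equivalent

Query 1 returns: [(6,)]
Query 2 returns: [(5,)]

Reason: COUNT(*) includes NULLs, COUNT(column) excludes them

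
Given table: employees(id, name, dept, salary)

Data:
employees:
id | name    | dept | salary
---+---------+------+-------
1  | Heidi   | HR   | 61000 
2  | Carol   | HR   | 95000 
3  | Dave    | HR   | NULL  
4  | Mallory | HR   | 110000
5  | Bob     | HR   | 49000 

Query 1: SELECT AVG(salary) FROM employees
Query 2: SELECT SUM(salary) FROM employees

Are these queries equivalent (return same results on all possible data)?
No, not equivalent

Query 1 returns: [(78750.0,)]
Query 2 returns: [(315000,)]

Reason: AVG vs SUM give different aggregate values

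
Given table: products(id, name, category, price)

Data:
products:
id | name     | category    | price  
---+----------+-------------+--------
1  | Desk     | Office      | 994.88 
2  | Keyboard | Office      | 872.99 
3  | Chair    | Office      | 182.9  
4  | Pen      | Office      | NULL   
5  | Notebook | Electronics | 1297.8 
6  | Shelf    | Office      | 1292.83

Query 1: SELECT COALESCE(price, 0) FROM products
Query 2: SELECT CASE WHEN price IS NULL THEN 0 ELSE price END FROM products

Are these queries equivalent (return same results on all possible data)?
Yes, equivalent

Both queries return: [(0,), (182.9,), (872.99,), (994.88,), (1292.83,), (1297.8,)]

Reason: COALESCE vs CASE for NULL handling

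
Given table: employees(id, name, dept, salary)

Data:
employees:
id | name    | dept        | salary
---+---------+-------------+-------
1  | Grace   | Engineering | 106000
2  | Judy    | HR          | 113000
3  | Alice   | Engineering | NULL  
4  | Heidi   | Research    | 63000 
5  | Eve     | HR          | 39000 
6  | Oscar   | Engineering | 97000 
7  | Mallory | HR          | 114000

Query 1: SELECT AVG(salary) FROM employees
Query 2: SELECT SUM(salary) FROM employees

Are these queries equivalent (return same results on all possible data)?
No, not equivalent

Query 1 returns: [(88666.66666666667,)]
Query 2 returns: [(532000,)]

Reason: AVG vs SUM give different aggregate values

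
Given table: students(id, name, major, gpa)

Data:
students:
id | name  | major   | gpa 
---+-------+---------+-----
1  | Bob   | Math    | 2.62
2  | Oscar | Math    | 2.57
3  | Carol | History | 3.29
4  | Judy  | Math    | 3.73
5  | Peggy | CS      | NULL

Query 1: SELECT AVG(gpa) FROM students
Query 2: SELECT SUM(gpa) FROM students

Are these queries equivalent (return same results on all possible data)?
No, not equivalent

Query 1 returns: [(3.0525,)]
Query 2 returns: [(12.21,)]

Reason: AVG vs SUM give different aggregate values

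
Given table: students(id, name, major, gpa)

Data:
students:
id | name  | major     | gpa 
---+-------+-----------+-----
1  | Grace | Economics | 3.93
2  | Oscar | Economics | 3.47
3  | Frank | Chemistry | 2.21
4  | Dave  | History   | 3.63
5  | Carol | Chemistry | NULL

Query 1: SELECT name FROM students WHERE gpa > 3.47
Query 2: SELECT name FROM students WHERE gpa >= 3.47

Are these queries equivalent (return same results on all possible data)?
No, not equivalent

Query 1 returns: [('Grace',), ('Dave',)]
Query 2 returns: [('Grace',), ('Oscar',), ('Dave',)]

Reason: > vs >= gives different results when gpa = 3.47 exists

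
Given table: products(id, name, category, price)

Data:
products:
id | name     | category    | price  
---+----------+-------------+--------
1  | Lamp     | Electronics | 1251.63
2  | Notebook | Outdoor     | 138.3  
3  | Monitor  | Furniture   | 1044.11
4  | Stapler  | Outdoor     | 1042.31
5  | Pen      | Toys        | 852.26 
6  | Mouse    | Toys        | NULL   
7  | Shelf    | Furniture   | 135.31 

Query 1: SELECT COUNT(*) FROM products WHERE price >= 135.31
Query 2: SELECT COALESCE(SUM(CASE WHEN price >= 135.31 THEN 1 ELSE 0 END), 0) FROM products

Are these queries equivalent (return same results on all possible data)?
Yes, equivalent

Both queries return: [(6,)]

Reason: COUNT with WHERE vs conditional SUM (COALESCE handles empty-table NULL)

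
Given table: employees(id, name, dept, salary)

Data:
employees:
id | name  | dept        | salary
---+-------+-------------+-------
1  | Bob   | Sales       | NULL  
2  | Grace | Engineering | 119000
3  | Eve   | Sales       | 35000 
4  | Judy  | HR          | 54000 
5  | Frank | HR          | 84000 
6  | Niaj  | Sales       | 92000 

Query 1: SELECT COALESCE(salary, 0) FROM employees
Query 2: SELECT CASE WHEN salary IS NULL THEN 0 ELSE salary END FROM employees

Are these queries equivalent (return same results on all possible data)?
Yes, equivalent

Both queries return: [(0,), (35000,), (54000,), (84000,), (92000,), (119000,)]

Reason: COALESCE vs CASE for NULL handling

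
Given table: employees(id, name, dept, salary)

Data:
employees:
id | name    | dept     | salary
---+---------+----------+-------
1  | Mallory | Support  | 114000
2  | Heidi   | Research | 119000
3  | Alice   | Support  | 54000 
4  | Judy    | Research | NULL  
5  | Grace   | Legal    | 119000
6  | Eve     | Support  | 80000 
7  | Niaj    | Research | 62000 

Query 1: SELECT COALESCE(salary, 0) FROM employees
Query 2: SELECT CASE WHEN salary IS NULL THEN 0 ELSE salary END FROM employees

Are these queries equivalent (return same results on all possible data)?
Yes, equivalent

Both queries return: [(0,), (54000,), (62000,), (80000,), (114000,), (119000,), (119000,)]

Reason: COALESCE vs CASE for NULL handling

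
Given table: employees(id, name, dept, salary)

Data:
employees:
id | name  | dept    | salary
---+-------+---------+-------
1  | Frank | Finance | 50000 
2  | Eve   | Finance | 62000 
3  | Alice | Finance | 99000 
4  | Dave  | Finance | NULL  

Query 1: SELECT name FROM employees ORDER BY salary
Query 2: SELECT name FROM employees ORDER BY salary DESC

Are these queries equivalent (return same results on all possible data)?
No, not equivalent

Query 1 returns: [('Dave',), ('Frank',), ('Eve',), ('Alice',)]
Query 2 returns: [('Alice',), ('Eve',), ('Frank',), ('Dave',)]

Reason: ASC vs DESC gives opposite ordering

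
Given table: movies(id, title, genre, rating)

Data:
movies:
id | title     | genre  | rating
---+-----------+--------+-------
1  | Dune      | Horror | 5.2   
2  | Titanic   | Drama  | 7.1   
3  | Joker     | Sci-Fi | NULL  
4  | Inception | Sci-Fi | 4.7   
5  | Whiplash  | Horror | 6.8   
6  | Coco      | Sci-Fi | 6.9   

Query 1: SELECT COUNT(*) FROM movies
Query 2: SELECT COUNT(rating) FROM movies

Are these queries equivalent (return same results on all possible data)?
No, not equivalent

Query 1 returns: [(6,)]
Query 2 returns: [(5,)]

Reason: COUNT(*) includes NULLs, COUNT(column) excludes them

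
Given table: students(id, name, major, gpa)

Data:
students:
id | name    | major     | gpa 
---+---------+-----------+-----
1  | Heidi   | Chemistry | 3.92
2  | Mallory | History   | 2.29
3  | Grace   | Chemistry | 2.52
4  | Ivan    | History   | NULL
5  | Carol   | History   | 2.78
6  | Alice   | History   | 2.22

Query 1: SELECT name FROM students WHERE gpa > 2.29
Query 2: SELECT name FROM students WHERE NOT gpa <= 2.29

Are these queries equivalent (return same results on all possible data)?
Yes, equivalent

Both queries return: [('Carol',), ('Grace',), ('Heidi',)]

Reason: Both filter gpa > 2.29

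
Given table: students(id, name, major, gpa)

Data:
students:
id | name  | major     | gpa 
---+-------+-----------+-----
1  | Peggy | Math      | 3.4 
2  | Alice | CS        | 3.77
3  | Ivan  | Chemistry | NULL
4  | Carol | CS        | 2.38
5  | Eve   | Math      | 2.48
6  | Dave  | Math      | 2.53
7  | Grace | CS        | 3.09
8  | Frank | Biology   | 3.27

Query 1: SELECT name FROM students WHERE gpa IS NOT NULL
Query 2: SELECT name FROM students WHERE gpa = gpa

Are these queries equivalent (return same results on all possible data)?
Yes, equivalent

Both queries return: [('Alice',), ('Carol',), ('Dave',), ('Eve',), ('Frank',), ('Grace',), ('Peggy',)]

Reason: IS NOT NULL vs self-equality (both exclude NULLs)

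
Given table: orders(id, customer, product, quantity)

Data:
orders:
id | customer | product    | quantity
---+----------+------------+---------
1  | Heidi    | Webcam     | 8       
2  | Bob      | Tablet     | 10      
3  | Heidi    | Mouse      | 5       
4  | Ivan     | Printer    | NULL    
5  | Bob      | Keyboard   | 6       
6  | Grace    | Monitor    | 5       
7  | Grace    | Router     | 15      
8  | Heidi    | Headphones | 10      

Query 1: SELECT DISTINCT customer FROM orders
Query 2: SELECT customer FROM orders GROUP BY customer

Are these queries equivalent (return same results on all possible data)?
Yes, equivalent

Both queries return: [('Bob',), ('Grace',), ('Heidi',), ('Ivan',)]

Reason: Both get unique customers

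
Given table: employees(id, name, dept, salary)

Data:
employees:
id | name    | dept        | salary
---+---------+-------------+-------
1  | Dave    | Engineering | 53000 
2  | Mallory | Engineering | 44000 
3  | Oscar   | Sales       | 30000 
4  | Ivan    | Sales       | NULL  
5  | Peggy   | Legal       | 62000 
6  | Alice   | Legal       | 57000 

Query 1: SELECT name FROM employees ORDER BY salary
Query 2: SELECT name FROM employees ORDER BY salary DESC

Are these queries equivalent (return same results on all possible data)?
No, not equivalent

Query 1 returns: [('Ivan',), ('Oscar',), ('Mallory',), ('Dave',), ('Alice',), ('Peggy',)]
Query 2 returns: [('Peggy',), ('Alice',), ('Dave',), ('Mallory',), ('Oscar',), ('Ivan',)]

Reason: ASC vs DESC gives opposite ordering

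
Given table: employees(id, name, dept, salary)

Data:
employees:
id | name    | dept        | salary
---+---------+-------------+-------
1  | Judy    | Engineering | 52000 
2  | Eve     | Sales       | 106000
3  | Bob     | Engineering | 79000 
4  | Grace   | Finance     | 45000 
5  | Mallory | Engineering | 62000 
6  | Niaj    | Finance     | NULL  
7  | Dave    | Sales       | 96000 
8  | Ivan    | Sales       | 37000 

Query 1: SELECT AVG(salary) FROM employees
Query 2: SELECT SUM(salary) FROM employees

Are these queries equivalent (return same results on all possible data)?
No, not equivalent

Query 1 returns: [(68142.85714285714,)]
Query 2 returns: [(477000,)]

Reason: AVG vs SUM give different aggregate values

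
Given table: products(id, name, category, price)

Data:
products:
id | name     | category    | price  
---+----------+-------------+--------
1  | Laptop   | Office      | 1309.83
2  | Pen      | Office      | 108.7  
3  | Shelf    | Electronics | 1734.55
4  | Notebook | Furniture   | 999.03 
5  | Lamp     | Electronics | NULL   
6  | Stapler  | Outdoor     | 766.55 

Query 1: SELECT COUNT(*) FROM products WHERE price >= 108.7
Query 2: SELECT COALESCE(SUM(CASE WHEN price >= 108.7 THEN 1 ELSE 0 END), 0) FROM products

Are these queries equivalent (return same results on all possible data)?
Yes, equivalent

Both queries return: [(5,)]

Reason: COUNT with WHERE vs conditional SUM (COALESCE handles empty-table NULL)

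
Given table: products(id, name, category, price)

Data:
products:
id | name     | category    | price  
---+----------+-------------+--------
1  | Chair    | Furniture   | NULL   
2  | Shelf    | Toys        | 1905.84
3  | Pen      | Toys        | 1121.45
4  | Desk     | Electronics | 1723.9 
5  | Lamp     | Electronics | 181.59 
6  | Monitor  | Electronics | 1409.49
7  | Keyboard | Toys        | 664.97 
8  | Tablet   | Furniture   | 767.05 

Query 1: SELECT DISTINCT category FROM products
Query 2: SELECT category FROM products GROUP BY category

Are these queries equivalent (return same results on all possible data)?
Yes, equivalent

Both queries return: [('Electronics',), ('Furniture',), ('Toys',)]

Reason: Both get unique categorys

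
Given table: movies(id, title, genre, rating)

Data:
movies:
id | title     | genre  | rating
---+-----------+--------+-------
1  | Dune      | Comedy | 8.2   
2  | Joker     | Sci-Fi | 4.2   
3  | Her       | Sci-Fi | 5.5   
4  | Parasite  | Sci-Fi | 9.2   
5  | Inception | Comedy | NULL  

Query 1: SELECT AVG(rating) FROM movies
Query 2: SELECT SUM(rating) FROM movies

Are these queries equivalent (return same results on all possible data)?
No, not equivalent

Query 1 returns: [(6.7749999999999995,)]
Query 2 returns: [(27.099999999999998,)]

Reason: AVG vs SUM give different aggregate values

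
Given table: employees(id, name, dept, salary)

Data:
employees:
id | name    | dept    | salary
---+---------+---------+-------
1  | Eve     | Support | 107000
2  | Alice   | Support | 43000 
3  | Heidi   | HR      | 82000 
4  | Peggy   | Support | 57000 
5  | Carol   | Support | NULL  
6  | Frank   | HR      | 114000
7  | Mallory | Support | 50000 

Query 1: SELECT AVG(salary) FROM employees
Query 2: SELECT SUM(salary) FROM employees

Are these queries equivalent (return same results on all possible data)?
No, not equivalent

Query 1 returns: [(75500.0,)]
Query 2 returns: [(453000,)]

Reason: AVG vs SUM give different aggregate values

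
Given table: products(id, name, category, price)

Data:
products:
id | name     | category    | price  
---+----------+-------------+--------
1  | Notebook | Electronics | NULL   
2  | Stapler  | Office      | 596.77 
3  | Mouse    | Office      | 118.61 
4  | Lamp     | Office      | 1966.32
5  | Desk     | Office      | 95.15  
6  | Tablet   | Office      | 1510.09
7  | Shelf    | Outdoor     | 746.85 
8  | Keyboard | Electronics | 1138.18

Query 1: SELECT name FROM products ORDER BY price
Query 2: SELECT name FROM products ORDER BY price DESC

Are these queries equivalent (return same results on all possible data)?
No, not equivalent

Query 1 returns: [('Notebook',), ('Desk',), ('Mouse',), ('Stapler',), ('Shelf',), ('Keyboard',), ('Tablet',), ('Lamp',)]
Query 2 returns: [('Lamp',), ('Tablet',), ('Keyboard',), ('Shelf',), ('Stapler',), ('Mouse',), ('Desk',), ('Notebook',)]

Reason: ASC vs DESC gives opposite ordering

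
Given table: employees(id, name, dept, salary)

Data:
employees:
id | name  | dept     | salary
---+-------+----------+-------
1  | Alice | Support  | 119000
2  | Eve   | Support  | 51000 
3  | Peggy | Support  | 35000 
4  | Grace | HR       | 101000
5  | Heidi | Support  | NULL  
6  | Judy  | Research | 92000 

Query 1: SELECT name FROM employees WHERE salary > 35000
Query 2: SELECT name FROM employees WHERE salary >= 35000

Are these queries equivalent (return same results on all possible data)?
No, not equivalent

Query 1 returns: [('Alice',), ('Eve',), ('Grace',), ('Judy',)]
Query 2 returns: [('Alice',), ('Eve',), ('Peggy',), ('Grace',), ('Judy',)]

Reason: > vs >= gives different results when salary = 35000 exists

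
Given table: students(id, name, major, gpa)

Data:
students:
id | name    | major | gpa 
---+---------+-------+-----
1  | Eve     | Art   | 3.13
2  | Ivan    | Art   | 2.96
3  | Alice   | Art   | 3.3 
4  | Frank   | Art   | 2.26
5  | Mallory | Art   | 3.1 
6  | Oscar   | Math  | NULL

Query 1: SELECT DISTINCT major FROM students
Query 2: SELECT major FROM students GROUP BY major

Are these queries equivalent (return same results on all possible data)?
Yes, equivalent

Both queries return: [('Art',), ('Math',)]

Reason: Both get unique majors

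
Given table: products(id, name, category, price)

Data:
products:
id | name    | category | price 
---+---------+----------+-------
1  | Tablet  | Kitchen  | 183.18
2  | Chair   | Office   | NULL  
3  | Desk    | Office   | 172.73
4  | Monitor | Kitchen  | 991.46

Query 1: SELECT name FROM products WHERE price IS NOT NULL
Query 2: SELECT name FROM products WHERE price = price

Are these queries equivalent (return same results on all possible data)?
Yes, equivalent

Both queries return: [('Desk',), ('Monitor',), ('Tablet',)]

Reason: IS NOT NULL vs self-equality (both exclude NULLs)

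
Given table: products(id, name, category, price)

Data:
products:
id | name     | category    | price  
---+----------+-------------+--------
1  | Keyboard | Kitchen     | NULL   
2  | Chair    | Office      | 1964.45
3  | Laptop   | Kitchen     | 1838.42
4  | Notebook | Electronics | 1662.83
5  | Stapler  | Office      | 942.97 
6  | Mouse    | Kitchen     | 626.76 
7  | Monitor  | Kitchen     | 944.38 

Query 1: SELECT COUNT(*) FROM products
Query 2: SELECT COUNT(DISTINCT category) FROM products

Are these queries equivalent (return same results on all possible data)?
No, not equivalent

Query 1 returns: [(7,)]
Query 2 returns: [(3,)]

Reason: COUNT(*) counts rows, COUNT(DISTINCT category) counts unique categorys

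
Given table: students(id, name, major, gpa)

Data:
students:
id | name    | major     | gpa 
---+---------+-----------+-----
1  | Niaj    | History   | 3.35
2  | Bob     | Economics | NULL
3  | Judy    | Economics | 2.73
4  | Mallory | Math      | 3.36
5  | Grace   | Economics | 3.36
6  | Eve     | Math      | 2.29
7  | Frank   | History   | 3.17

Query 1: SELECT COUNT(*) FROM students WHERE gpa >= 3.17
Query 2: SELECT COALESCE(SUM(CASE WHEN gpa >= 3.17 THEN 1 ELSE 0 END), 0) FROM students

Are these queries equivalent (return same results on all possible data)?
Yes, equivalent

Both queries return: [(4,)]

Reason: COUNT with WHERE vs conditional SUM (COALESCE handles empty-table NULL)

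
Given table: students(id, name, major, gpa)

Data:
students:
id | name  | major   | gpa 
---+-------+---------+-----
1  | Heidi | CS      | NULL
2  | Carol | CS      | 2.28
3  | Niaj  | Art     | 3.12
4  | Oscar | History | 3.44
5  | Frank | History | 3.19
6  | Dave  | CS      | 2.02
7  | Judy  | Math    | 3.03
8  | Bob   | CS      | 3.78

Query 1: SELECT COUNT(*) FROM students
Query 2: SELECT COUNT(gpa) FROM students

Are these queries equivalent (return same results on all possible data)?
No, not equivalent

Query 1 returns: [(8,)]
Query 2 returns: [(7,)]

Reason: COUNT(*) includes NULLs, COUNT(column) excludes them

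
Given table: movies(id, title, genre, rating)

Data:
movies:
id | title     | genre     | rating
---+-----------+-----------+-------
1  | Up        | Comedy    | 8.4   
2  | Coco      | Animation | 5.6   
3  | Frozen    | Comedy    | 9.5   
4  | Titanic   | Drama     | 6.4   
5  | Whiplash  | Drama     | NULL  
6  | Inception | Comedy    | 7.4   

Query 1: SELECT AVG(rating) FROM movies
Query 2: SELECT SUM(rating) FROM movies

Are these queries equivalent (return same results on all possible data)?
No, not equivalent

Query 1 returns: [(7.459999999999999,)]
Query 2 returns: [(37.3,)]

Reason: AVG vs SUM give different aggregate values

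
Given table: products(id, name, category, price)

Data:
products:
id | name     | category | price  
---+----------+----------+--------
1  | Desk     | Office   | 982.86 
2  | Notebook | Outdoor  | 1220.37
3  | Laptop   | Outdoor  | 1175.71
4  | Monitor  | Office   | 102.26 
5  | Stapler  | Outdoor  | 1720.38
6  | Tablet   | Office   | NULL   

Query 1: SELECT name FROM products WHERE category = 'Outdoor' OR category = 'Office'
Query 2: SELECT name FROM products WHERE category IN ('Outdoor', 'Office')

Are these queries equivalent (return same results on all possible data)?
Yes, equivalent

Both queries return: [('Desk',), ('Laptop',), ('Monitor',), ('Notebook',), ('Stapler',), ('Tablet',)]

Reason: OR vs IN are equivalent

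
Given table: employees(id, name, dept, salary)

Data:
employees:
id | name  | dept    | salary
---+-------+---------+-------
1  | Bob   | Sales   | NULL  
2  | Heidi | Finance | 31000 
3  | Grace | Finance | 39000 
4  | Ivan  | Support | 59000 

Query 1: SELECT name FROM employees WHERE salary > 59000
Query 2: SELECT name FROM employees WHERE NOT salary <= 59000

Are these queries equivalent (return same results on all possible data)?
Yes, equivalent

Both queries return: []

Reason: Both filter salary > 59000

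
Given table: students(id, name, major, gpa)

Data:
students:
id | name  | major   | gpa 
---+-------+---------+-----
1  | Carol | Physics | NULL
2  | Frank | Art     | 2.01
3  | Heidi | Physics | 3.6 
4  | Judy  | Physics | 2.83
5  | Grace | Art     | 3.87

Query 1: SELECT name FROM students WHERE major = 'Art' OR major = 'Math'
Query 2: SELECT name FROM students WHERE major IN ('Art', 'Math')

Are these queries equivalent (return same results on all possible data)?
Yes, equivalent

Both queries return: [('Frank',), ('Grace',)]

Reason: OR vs IN are equivalent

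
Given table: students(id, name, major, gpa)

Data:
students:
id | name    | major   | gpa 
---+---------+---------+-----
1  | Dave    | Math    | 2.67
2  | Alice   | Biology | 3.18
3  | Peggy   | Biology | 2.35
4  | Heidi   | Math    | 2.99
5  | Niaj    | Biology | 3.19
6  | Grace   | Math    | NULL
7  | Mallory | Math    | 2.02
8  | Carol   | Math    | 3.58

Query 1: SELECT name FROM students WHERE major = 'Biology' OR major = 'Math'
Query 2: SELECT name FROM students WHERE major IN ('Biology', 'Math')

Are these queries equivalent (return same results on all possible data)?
Yes, equivalent

Both queries return: [('Alice',), ('Carol',), ('Dave',), ('Grace',), ('Heidi',), ('Mallory',), ('Niaj',), ('Peggy',)]

Reason: OR vs IN are equivalent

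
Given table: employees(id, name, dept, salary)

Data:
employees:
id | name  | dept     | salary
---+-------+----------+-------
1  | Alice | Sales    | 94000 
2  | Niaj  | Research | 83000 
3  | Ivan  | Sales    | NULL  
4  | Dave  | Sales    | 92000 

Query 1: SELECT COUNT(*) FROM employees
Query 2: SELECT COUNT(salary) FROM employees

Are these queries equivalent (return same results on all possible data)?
No, not equivalent

Query 1 returns: [(4,)]
Query 2 returns: [(3,)]

Reason: COUNT(*) includes NULLs, COUNT(column) excludes them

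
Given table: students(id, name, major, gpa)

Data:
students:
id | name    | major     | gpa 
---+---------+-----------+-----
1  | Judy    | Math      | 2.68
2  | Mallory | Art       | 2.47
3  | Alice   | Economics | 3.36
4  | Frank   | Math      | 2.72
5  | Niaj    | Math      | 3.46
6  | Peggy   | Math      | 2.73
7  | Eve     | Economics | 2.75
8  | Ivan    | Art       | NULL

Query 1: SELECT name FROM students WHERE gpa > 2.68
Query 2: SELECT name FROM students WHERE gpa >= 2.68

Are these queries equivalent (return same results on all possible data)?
No, not equivalent

Query 1 returns: [('Alice',), ('Frank',), ('Niaj',), ('Peggy',), ('Eve',)]
Query 2 returns: [('Judy',), ('Alice',), ('Frank',), ('Niaj',), ('Peggy',), ('Eve',)]

Reason: > vs >= gives different results when gpa = 2.68 exists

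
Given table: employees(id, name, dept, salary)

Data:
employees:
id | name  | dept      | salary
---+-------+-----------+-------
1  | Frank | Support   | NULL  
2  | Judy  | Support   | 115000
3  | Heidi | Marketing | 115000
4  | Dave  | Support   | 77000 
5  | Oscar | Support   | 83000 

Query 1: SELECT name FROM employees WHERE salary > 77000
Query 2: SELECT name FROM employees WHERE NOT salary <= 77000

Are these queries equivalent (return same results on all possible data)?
Yes, equivalent

Both queries return: [('Heidi',), ('Judy',), ('Oscar',)]

Reason: Both filter salary > 77000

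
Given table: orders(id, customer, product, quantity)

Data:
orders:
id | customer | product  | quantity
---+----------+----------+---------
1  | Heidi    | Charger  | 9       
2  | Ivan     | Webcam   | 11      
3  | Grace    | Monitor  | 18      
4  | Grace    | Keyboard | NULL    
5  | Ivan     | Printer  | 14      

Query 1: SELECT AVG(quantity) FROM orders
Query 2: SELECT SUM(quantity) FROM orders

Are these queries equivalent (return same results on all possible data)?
No, not equivalent

Query 1 returns: [(13.0,)]
Query 2 returns: [(52,)]

Reason: AVG vs SUM give different aggregate values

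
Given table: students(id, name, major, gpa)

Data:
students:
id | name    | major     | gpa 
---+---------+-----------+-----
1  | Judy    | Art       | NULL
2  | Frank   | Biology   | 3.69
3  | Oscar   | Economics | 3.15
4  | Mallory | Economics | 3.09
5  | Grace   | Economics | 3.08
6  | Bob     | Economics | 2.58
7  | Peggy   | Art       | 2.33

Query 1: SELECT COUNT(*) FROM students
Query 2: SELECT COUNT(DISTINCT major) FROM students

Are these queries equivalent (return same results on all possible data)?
No, not equivalent

Query 1 returns: [(7,)]
Query 2 returns: [(3,)]

Reason: COUNT(*) counts rows, COUNT(DISTINCT major) counts unique majors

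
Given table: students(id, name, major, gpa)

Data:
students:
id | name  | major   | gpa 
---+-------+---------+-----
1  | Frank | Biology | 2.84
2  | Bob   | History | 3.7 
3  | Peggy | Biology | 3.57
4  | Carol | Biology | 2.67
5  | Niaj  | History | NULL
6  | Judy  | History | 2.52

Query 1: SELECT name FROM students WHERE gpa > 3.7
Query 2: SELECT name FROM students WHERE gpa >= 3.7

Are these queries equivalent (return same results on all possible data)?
No, not equivalent

Query 1 returns: []
Query 2 returns: [('Bob',)]

Reason: > vs >= gives different results when gpa = 3.7 exists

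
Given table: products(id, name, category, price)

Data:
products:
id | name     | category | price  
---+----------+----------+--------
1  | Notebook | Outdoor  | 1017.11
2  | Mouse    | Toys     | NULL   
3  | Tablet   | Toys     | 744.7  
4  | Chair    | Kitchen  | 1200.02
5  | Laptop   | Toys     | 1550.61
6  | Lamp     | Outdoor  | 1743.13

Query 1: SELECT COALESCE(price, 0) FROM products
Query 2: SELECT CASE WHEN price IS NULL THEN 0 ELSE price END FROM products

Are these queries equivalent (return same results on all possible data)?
Yes, equivalent

Both queries return: [(0,), (744.7,), (1017.11,), (1200.02,), (1550.61,), (1743.13,)]

Reason: COALESCE vs CASE for NULL handling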